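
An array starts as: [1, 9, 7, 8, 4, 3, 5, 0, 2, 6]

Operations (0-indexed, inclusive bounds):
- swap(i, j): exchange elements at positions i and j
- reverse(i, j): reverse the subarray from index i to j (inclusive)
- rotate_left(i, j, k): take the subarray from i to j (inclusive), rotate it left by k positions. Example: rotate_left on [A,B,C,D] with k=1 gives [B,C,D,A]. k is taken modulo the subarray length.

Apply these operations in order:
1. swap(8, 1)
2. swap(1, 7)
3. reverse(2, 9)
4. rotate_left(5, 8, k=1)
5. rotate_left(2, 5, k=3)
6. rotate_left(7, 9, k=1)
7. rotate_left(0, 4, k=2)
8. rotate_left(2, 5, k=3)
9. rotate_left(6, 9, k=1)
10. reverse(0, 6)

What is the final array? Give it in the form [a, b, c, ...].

After 1 (swap(8, 1)): [1, 2, 7, 8, 4, 3, 5, 0, 9, 6]
After 2 (swap(1, 7)): [1, 0, 7, 8, 4, 3, 5, 2, 9, 6]
After 3 (reverse(2, 9)): [1, 0, 6, 9, 2, 5, 3, 4, 8, 7]
After 4 (rotate_left(5, 8, k=1)): [1, 0, 6, 9, 2, 3, 4, 8, 5, 7]
After 5 (rotate_left(2, 5, k=3)): [1, 0, 3, 6, 9, 2, 4, 8, 5, 7]
After 6 (rotate_left(7, 9, k=1)): [1, 0, 3, 6, 9, 2, 4, 5, 7, 8]
After 7 (rotate_left(0, 4, k=2)): [3, 6, 9, 1, 0, 2, 4, 5, 7, 8]
After 8 (rotate_left(2, 5, k=3)): [3, 6, 2, 9, 1, 0, 4, 5, 7, 8]
After 9 (rotate_left(6, 9, k=1)): [3, 6, 2, 9, 1, 0, 5, 7, 8, 4]
After 10 (reverse(0, 6)): [5, 0, 1, 9, 2, 6, 3, 7, 8, 4]

Answer: [5, 0, 1, 9, 2, 6, 3, 7, 8, 4]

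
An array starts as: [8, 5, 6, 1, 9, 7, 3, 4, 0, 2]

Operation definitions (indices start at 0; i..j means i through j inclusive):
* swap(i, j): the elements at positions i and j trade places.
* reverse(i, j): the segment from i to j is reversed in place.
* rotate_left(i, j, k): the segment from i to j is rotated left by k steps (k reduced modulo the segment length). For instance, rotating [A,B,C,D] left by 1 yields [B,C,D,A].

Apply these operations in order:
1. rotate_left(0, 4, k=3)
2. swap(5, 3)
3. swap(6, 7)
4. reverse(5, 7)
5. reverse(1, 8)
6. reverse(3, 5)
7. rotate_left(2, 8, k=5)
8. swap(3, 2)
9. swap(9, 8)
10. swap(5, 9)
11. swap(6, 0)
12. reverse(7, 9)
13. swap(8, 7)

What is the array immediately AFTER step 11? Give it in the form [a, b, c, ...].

Answer: [3, 0, 9, 8, 5, 7, 1, 4, 2, 6]

Derivation:
After 1 (rotate_left(0, 4, k=3)): [1, 9, 8, 5, 6, 7, 3, 4, 0, 2]
After 2 (swap(5, 3)): [1, 9, 8, 7, 6, 5, 3, 4, 0, 2]
After 3 (swap(6, 7)): [1, 9, 8, 7, 6, 5, 4, 3, 0, 2]
After 4 (reverse(5, 7)): [1, 9, 8, 7, 6, 3, 4, 5, 0, 2]
After 5 (reverse(1, 8)): [1, 0, 5, 4, 3, 6, 7, 8, 9, 2]
After 6 (reverse(3, 5)): [1, 0, 5, 6, 3, 4, 7, 8, 9, 2]
After 7 (rotate_left(2, 8, k=5)): [1, 0, 8, 9, 5, 6, 3, 4, 7, 2]
After 8 (swap(3, 2)): [1, 0, 9, 8, 5, 6, 3, 4, 7, 2]
After 9 (swap(9, 8)): [1, 0, 9, 8, 5, 6, 3, 4, 2, 7]
After 10 (swap(5, 9)): [1, 0, 9, 8, 5, 7, 3, 4, 2, 6]
After 11 (swap(6, 0)): [3, 0, 9, 8, 5, 7, 1, 4, 2, 6]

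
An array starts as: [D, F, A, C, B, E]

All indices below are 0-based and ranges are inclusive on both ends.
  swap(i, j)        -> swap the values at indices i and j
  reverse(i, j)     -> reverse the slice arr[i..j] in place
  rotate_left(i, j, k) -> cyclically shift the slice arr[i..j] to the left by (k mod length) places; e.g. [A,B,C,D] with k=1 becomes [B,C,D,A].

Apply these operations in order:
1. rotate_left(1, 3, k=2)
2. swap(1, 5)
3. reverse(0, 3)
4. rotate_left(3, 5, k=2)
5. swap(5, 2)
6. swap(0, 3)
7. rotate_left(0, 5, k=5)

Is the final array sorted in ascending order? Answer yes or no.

After 1 (rotate_left(1, 3, k=2)): [D, C, F, A, B, E]
After 2 (swap(1, 5)): [D, E, F, A, B, C]
After 3 (reverse(0, 3)): [A, F, E, D, B, C]
After 4 (rotate_left(3, 5, k=2)): [A, F, E, C, D, B]
After 5 (swap(5, 2)): [A, F, B, C, D, E]
After 6 (swap(0, 3)): [C, F, B, A, D, E]
After 7 (rotate_left(0, 5, k=5)): [E, C, F, B, A, D]

Answer: no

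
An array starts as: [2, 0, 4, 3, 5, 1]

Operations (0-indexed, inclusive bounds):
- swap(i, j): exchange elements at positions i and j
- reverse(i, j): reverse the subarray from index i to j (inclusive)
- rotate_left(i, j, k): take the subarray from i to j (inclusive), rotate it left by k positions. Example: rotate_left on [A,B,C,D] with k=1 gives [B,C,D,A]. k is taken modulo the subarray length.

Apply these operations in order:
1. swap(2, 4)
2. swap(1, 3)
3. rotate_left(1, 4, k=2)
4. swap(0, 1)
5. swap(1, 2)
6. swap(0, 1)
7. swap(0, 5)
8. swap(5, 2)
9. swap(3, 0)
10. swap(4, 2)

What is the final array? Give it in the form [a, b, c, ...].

Answer: [3, 0, 5, 1, 4, 2]

Derivation:
After 1 (swap(2, 4)): [2, 0, 5, 3, 4, 1]
After 2 (swap(1, 3)): [2, 3, 5, 0, 4, 1]
After 3 (rotate_left(1, 4, k=2)): [2, 0, 4, 3, 5, 1]
After 4 (swap(0, 1)): [0, 2, 4, 3, 5, 1]
After 5 (swap(1, 2)): [0, 4, 2, 3, 5, 1]
After 6 (swap(0, 1)): [4, 0, 2, 3, 5, 1]
After 7 (swap(0, 5)): [1, 0, 2, 3, 5, 4]
After 8 (swap(5, 2)): [1, 0, 4, 3, 5, 2]
After 9 (swap(3, 0)): [3, 0, 4, 1, 5, 2]
After 10 (swap(4, 2)): [3, 0, 5, 1, 4, 2]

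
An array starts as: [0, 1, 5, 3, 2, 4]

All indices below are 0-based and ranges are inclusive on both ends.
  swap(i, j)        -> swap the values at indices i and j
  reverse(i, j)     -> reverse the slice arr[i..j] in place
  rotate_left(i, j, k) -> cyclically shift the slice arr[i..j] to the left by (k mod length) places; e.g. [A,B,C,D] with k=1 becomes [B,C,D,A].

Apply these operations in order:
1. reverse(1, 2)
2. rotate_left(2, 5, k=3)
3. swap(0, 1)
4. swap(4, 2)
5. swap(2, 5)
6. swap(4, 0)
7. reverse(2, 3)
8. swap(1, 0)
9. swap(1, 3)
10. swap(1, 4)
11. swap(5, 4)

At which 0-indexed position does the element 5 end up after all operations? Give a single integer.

After 1 (reverse(1, 2)): [0, 5, 1, 3, 2, 4]
After 2 (rotate_left(2, 5, k=3)): [0, 5, 4, 1, 3, 2]
After 3 (swap(0, 1)): [5, 0, 4, 1, 3, 2]
After 4 (swap(4, 2)): [5, 0, 3, 1, 4, 2]
After 5 (swap(2, 5)): [5, 0, 2, 1, 4, 3]
After 6 (swap(4, 0)): [4, 0, 2, 1, 5, 3]
After 7 (reverse(2, 3)): [4, 0, 1, 2, 5, 3]
After 8 (swap(1, 0)): [0, 4, 1, 2, 5, 3]
After 9 (swap(1, 3)): [0, 2, 1, 4, 5, 3]
After 10 (swap(1, 4)): [0, 5, 1, 4, 2, 3]
After 11 (swap(5, 4)): [0, 5, 1, 4, 3, 2]

Answer: 1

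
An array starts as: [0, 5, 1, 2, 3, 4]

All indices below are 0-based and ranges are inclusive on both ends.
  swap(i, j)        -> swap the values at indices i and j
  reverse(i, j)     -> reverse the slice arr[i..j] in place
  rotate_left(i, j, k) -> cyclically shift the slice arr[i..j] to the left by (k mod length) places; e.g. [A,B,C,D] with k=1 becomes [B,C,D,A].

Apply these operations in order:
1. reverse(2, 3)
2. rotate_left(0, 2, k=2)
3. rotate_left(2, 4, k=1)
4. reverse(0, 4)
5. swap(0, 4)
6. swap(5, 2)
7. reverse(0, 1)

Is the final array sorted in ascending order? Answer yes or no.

Answer: no

Derivation:
After 1 (reverse(2, 3)): [0, 5, 2, 1, 3, 4]
After 2 (rotate_left(0, 2, k=2)): [2, 0, 5, 1, 3, 4]
After 3 (rotate_left(2, 4, k=1)): [2, 0, 1, 3, 5, 4]
After 4 (reverse(0, 4)): [5, 3, 1, 0, 2, 4]
After 5 (swap(0, 4)): [2, 3, 1, 0, 5, 4]
After 6 (swap(5, 2)): [2, 3, 4, 0, 5, 1]
After 7 (reverse(0, 1)): [3, 2, 4, 0, 5, 1]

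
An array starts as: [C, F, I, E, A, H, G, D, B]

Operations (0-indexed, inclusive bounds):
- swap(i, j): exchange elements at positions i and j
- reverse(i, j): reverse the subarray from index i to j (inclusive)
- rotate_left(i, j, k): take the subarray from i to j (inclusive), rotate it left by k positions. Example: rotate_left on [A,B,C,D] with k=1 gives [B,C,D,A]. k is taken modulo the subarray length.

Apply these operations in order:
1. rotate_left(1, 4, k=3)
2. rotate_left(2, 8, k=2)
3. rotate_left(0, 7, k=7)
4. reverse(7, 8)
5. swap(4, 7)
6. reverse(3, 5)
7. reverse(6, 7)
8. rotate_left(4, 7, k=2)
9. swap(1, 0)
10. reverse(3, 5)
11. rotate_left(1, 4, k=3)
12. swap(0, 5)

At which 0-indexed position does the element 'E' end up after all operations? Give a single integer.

After 1 (rotate_left(1, 4, k=3)): [C, A, F, I, E, H, G, D, B]
After 2 (rotate_left(2, 8, k=2)): [C, A, E, H, G, D, B, F, I]
After 3 (rotate_left(0, 7, k=7)): [F, C, A, E, H, G, D, B, I]
After 4 (reverse(7, 8)): [F, C, A, E, H, G, D, I, B]
After 5 (swap(4, 7)): [F, C, A, E, I, G, D, H, B]
After 6 (reverse(3, 5)): [F, C, A, G, I, E, D, H, B]
After 7 (reverse(6, 7)): [F, C, A, G, I, E, H, D, B]
After 8 (rotate_left(4, 7, k=2)): [F, C, A, G, H, D, I, E, B]
After 9 (swap(1, 0)): [C, F, A, G, H, D, I, E, B]
After 10 (reverse(3, 5)): [C, F, A, D, H, G, I, E, B]
After 11 (rotate_left(1, 4, k=3)): [C, H, F, A, D, G, I, E, B]
After 12 (swap(0, 5)): [G, H, F, A, D, C, I, E, B]

Answer: 7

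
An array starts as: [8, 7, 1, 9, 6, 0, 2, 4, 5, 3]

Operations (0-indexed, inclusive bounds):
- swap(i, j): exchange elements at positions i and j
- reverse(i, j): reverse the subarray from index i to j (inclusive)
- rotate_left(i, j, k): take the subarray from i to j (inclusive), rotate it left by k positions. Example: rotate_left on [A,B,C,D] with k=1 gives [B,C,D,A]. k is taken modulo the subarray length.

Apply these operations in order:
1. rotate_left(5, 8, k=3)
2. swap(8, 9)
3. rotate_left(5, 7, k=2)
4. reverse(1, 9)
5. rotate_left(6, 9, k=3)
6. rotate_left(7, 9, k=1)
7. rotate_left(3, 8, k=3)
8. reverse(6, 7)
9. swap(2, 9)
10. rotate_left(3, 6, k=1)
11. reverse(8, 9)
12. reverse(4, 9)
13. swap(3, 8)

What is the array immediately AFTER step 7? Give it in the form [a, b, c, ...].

After 1 (rotate_left(5, 8, k=3)): [8, 7, 1, 9, 6, 5, 0, 2, 4, 3]
After 2 (swap(8, 9)): [8, 7, 1, 9, 6, 5, 0, 2, 3, 4]
After 3 (rotate_left(5, 7, k=2)): [8, 7, 1, 9, 6, 2, 5, 0, 3, 4]
After 4 (reverse(1, 9)): [8, 4, 3, 0, 5, 2, 6, 9, 1, 7]
After 5 (rotate_left(6, 9, k=3)): [8, 4, 3, 0, 5, 2, 7, 6, 9, 1]
After 6 (rotate_left(7, 9, k=1)): [8, 4, 3, 0, 5, 2, 7, 9, 1, 6]
After 7 (rotate_left(3, 8, k=3)): [8, 4, 3, 7, 9, 1, 0, 5, 2, 6]

Answer: [8, 4, 3, 7, 9, 1, 0, 5, 2, 6]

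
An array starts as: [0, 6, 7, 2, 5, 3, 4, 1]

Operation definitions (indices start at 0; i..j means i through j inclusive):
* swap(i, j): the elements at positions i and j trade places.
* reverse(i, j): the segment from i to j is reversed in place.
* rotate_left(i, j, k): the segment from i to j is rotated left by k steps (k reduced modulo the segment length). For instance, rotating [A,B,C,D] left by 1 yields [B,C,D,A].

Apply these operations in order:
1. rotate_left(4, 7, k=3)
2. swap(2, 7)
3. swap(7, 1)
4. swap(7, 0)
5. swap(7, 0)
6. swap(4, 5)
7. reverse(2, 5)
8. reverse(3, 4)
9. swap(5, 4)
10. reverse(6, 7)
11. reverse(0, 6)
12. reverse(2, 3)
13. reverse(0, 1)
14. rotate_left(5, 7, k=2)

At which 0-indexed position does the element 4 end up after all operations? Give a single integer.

After 1 (rotate_left(4, 7, k=3)): [0, 6, 7, 2, 1, 5, 3, 4]
After 2 (swap(2, 7)): [0, 6, 4, 2, 1, 5, 3, 7]
After 3 (swap(7, 1)): [0, 7, 4, 2, 1, 5, 3, 6]
After 4 (swap(7, 0)): [6, 7, 4, 2, 1, 5, 3, 0]
After 5 (swap(7, 0)): [0, 7, 4, 2, 1, 5, 3, 6]
After 6 (swap(4, 5)): [0, 7, 4, 2, 5, 1, 3, 6]
After 7 (reverse(2, 5)): [0, 7, 1, 5, 2, 4, 3, 6]
After 8 (reverse(3, 4)): [0, 7, 1, 2, 5, 4, 3, 6]
After 9 (swap(5, 4)): [0, 7, 1, 2, 4, 5, 3, 6]
After 10 (reverse(6, 7)): [0, 7, 1, 2, 4, 5, 6, 3]
After 11 (reverse(0, 6)): [6, 5, 4, 2, 1, 7, 0, 3]
After 12 (reverse(2, 3)): [6, 5, 2, 4, 1, 7, 0, 3]
After 13 (reverse(0, 1)): [5, 6, 2, 4, 1, 7, 0, 3]
After 14 (rotate_left(5, 7, k=2)): [5, 6, 2, 4, 1, 3, 7, 0]

Answer: 3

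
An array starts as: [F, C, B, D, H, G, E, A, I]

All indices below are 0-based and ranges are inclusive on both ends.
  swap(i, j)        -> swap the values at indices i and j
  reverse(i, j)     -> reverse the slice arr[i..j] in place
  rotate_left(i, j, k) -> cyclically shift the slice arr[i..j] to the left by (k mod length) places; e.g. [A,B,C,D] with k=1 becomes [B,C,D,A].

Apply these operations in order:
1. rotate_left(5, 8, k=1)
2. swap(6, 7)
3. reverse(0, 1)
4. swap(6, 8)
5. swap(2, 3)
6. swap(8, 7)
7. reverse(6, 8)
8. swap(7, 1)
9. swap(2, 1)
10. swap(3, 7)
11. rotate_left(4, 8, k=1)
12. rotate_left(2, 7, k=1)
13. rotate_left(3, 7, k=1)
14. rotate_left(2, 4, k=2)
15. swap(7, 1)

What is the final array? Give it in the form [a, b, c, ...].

Answer: [C, E, B, F, A, G, I, D, H]

Derivation:
After 1 (rotate_left(5, 8, k=1)): [F, C, B, D, H, E, A, I, G]
After 2 (swap(6, 7)): [F, C, B, D, H, E, I, A, G]
After 3 (reverse(0, 1)): [C, F, B, D, H, E, I, A, G]
After 4 (swap(6, 8)): [C, F, B, D, H, E, G, A, I]
After 5 (swap(2, 3)): [C, F, D, B, H, E, G, A, I]
After 6 (swap(8, 7)): [C, F, D, B, H, E, G, I, A]
After 7 (reverse(6, 8)): [C, F, D, B, H, E, A, I, G]
After 8 (swap(7, 1)): [C, I, D, B, H, E, A, F, G]
After 9 (swap(2, 1)): [C, D, I, B, H, E, A, F, G]
After 10 (swap(3, 7)): [C, D, I, F, H, E, A, B, G]
After 11 (rotate_left(4, 8, k=1)): [C, D, I, F, E, A, B, G, H]
After 12 (rotate_left(2, 7, k=1)): [C, D, F, E, A, B, G, I, H]
After 13 (rotate_left(3, 7, k=1)): [C, D, F, A, B, G, I, E, H]
After 14 (rotate_left(2, 4, k=2)): [C, D, B, F, A, G, I, E, H]
After 15 (swap(7, 1)): [C, E, B, F, A, G, I, D, H]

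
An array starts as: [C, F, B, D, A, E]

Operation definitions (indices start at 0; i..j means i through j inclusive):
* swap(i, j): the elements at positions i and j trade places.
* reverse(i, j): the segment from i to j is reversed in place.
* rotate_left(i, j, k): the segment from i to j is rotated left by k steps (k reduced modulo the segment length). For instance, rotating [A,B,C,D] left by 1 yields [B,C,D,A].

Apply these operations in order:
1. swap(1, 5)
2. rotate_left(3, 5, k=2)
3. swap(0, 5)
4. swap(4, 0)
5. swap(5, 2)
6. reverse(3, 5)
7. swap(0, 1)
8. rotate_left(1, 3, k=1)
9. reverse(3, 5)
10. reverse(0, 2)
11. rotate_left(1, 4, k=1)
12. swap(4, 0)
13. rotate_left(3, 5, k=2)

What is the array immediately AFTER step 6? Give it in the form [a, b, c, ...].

After 1 (swap(1, 5)): [C, E, B, D, A, F]
After 2 (rotate_left(3, 5, k=2)): [C, E, B, F, D, A]
After 3 (swap(0, 5)): [A, E, B, F, D, C]
After 4 (swap(4, 0)): [D, E, B, F, A, C]
After 5 (swap(5, 2)): [D, E, C, F, A, B]
After 6 (reverse(3, 5)): [D, E, C, B, A, F]

Answer: [D, E, C, B, A, F]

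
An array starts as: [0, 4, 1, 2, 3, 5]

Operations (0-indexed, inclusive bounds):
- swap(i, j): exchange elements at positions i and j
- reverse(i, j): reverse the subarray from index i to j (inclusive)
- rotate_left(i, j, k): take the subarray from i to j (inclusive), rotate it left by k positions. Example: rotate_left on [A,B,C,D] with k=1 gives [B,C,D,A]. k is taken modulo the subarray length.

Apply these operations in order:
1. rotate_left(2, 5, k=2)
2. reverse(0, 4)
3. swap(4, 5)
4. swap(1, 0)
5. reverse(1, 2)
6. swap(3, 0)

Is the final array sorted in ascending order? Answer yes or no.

Answer: no

Derivation:
After 1 (rotate_left(2, 5, k=2)): [0, 4, 3, 5, 1, 2]
After 2 (reverse(0, 4)): [1, 5, 3, 4, 0, 2]
After 3 (swap(4, 5)): [1, 5, 3, 4, 2, 0]
After 4 (swap(1, 0)): [5, 1, 3, 4, 2, 0]
After 5 (reverse(1, 2)): [5, 3, 1, 4, 2, 0]
After 6 (swap(3, 0)): [4, 3, 1, 5, 2, 0]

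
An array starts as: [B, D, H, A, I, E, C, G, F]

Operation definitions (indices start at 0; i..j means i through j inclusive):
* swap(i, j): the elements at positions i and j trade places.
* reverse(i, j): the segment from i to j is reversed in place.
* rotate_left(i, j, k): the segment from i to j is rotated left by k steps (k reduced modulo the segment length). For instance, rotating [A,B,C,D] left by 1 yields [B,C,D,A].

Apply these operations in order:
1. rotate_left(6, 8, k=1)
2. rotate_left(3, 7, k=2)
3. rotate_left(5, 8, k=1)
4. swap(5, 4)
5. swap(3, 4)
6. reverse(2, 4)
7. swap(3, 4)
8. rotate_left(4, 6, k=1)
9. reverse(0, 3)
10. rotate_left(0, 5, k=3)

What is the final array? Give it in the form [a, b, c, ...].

After 1 (rotate_left(6, 8, k=1)): [B, D, H, A, I, E, G, F, C]
After 2 (rotate_left(3, 7, k=2)): [B, D, H, E, G, F, A, I, C]
After 3 (rotate_left(5, 8, k=1)): [B, D, H, E, G, A, I, C, F]
After 4 (swap(5, 4)): [B, D, H, E, A, G, I, C, F]
After 5 (swap(3, 4)): [B, D, H, A, E, G, I, C, F]
After 6 (reverse(2, 4)): [B, D, E, A, H, G, I, C, F]
After 7 (swap(3, 4)): [B, D, E, H, A, G, I, C, F]
After 8 (rotate_left(4, 6, k=1)): [B, D, E, H, G, I, A, C, F]
After 9 (reverse(0, 3)): [H, E, D, B, G, I, A, C, F]
After 10 (rotate_left(0, 5, k=3)): [B, G, I, H, E, D, A, C, F]

Answer: [B, G, I, H, E, D, A, C, F]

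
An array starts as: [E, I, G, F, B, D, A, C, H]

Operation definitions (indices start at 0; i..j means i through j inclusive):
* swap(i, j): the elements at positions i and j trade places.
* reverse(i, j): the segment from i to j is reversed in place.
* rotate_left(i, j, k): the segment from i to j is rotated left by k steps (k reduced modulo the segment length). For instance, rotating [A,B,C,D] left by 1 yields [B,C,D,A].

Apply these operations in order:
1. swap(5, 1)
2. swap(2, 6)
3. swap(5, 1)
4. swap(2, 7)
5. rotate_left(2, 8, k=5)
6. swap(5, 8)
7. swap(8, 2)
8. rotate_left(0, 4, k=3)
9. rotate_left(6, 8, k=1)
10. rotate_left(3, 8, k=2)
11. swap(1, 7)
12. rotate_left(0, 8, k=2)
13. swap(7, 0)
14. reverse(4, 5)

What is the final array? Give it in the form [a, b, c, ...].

After 1 (swap(5, 1)): [E, D, G, F, B, I, A, C, H]
After 2 (swap(2, 6)): [E, D, A, F, B, I, G, C, H]
After 3 (swap(5, 1)): [E, I, A, F, B, D, G, C, H]
After 4 (swap(2, 7)): [E, I, C, F, B, D, G, A, H]
After 5 (rotate_left(2, 8, k=5)): [E, I, A, H, C, F, B, D, G]
After 6 (swap(5, 8)): [E, I, A, H, C, G, B, D, F]
After 7 (swap(8, 2)): [E, I, F, H, C, G, B, D, A]
After 8 (rotate_left(0, 4, k=3)): [H, C, E, I, F, G, B, D, A]
After 9 (rotate_left(6, 8, k=1)): [H, C, E, I, F, G, D, A, B]
After 10 (rotate_left(3, 8, k=2)): [H, C, E, G, D, A, B, I, F]
After 11 (swap(1, 7)): [H, I, E, G, D, A, B, C, F]
After 12 (rotate_left(0, 8, k=2)): [E, G, D, A, B, C, F, H, I]
After 13 (swap(7, 0)): [H, G, D, A, B, C, F, E, I]
After 14 (reverse(4, 5)): [H, G, D, A, C, B, F, E, I]

Answer: [H, G, D, A, C, B, F, E, I]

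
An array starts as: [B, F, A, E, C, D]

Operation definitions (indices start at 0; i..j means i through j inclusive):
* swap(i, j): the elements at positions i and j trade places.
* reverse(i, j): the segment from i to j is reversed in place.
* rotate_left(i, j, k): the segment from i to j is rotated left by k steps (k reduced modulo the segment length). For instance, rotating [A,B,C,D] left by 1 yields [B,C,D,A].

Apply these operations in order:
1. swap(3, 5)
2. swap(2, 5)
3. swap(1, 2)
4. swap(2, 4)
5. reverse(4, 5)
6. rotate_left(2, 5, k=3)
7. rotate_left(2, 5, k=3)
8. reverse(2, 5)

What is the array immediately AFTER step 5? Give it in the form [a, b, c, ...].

After 1 (swap(3, 5)): [B, F, A, D, C, E]
After 2 (swap(2, 5)): [B, F, E, D, C, A]
After 3 (swap(1, 2)): [B, E, F, D, C, A]
After 4 (swap(2, 4)): [B, E, C, D, F, A]
After 5 (reverse(4, 5)): [B, E, C, D, A, F]

Answer: [B, E, C, D, A, F]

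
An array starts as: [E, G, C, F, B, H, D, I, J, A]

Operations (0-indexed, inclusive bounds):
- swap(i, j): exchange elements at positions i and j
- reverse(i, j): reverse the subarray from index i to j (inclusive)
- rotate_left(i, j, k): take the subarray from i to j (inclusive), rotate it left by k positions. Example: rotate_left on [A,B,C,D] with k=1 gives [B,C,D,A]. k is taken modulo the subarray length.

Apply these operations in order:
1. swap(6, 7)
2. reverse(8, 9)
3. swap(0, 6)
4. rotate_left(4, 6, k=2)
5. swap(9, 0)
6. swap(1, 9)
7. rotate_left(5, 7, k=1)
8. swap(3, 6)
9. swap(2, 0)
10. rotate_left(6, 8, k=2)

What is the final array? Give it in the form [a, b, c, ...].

After 1 (swap(6, 7)): [E, G, C, F, B, H, I, D, J, A]
After 2 (reverse(8, 9)): [E, G, C, F, B, H, I, D, A, J]
After 3 (swap(0, 6)): [I, G, C, F, B, H, E, D, A, J]
After 4 (rotate_left(4, 6, k=2)): [I, G, C, F, E, B, H, D, A, J]
After 5 (swap(9, 0)): [J, G, C, F, E, B, H, D, A, I]
After 6 (swap(1, 9)): [J, I, C, F, E, B, H, D, A, G]
After 7 (rotate_left(5, 7, k=1)): [J, I, C, F, E, H, D, B, A, G]
After 8 (swap(3, 6)): [J, I, C, D, E, H, F, B, A, G]
After 9 (swap(2, 0)): [C, I, J, D, E, H, F, B, A, G]
After 10 (rotate_left(6, 8, k=2)): [C, I, J, D, E, H, A, F, B, G]

Answer: [C, I, J, D, E, H, A, F, B, G]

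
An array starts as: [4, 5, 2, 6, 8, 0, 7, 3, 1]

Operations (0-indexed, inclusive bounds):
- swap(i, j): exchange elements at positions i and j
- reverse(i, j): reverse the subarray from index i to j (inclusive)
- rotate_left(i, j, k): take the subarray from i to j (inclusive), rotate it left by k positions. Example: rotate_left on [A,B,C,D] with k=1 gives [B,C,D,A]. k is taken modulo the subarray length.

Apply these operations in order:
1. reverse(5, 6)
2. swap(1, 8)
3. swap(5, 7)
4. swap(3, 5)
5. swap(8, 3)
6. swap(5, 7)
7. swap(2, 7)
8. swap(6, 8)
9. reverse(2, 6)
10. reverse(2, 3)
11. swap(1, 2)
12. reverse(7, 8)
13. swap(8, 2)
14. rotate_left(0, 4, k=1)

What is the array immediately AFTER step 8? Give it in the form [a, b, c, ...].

Answer: [4, 1, 6, 5, 8, 7, 3, 2, 0]

Derivation:
After 1 (reverse(5, 6)): [4, 5, 2, 6, 8, 7, 0, 3, 1]
After 2 (swap(1, 8)): [4, 1, 2, 6, 8, 7, 0, 3, 5]
After 3 (swap(5, 7)): [4, 1, 2, 6, 8, 3, 0, 7, 5]
After 4 (swap(3, 5)): [4, 1, 2, 3, 8, 6, 0, 7, 5]
After 5 (swap(8, 3)): [4, 1, 2, 5, 8, 6, 0, 7, 3]
After 6 (swap(5, 7)): [4, 1, 2, 5, 8, 7, 0, 6, 3]
After 7 (swap(2, 7)): [4, 1, 6, 5, 8, 7, 0, 2, 3]
After 8 (swap(6, 8)): [4, 1, 6, 5, 8, 7, 3, 2, 0]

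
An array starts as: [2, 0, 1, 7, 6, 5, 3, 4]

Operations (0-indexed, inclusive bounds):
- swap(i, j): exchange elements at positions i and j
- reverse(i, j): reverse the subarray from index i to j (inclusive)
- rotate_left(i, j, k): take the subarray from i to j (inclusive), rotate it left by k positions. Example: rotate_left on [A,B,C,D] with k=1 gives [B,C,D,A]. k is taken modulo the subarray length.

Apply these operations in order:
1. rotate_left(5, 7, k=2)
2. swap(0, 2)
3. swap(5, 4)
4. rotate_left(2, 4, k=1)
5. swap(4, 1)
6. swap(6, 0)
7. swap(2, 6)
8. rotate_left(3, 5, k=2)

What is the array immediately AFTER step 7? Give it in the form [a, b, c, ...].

Answer: [5, 2, 1, 4, 0, 6, 7, 3]

Derivation:
After 1 (rotate_left(5, 7, k=2)): [2, 0, 1, 7, 6, 4, 5, 3]
After 2 (swap(0, 2)): [1, 0, 2, 7, 6, 4, 5, 3]
After 3 (swap(5, 4)): [1, 0, 2, 7, 4, 6, 5, 3]
After 4 (rotate_left(2, 4, k=1)): [1, 0, 7, 4, 2, 6, 5, 3]
After 5 (swap(4, 1)): [1, 2, 7, 4, 0, 6, 5, 3]
After 6 (swap(6, 0)): [5, 2, 7, 4, 0, 6, 1, 3]
After 7 (swap(2, 6)): [5, 2, 1, 4, 0, 6, 7, 3]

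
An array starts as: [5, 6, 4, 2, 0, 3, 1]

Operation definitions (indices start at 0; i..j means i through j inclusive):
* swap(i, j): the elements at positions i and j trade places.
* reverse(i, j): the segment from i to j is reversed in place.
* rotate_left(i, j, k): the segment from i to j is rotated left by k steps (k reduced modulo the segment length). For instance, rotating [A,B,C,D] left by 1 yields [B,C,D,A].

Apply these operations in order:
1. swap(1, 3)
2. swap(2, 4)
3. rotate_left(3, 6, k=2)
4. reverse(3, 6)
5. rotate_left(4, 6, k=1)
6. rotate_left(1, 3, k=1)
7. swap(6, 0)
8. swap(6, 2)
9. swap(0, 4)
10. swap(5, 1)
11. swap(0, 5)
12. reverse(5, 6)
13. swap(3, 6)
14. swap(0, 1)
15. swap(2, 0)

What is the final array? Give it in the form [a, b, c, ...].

Answer: [5, 0, 3, 1, 6, 4, 2]

Derivation:
After 1 (swap(1, 3)): [5, 2, 4, 6, 0, 3, 1]
After 2 (swap(2, 4)): [5, 2, 0, 6, 4, 3, 1]
After 3 (rotate_left(3, 6, k=2)): [5, 2, 0, 3, 1, 6, 4]
After 4 (reverse(3, 6)): [5, 2, 0, 4, 6, 1, 3]
After 5 (rotate_left(4, 6, k=1)): [5, 2, 0, 4, 1, 3, 6]
After 6 (rotate_left(1, 3, k=1)): [5, 0, 4, 2, 1, 3, 6]
After 7 (swap(6, 0)): [6, 0, 4, 2, 1, 3, 5]
After 8 (swap(6, 2)): [6, 0, 5, 2, 1, 3, 4]
After 9 (swap(0, 4)): [1, 0, 5, 2, 6, 3, 4]
After 10 (swap(5, 1)): [1, 3, 5, 2, 6, 0, 4]
After 11 (swap(0, 5)): [0, 3, 5, 2, 6, 1, 4]
After 12 (reverse(5, 6)): [0, 3, 5, 2, 6, 4, 1]
After 13 (swap(3, 6)): [0, 3, 5, 1, 6, 4, 2]
After 14 (swap(0, 1)): [3, 0, 5, 1, 6, 4, 2]
After 15 (swap(2, 0)): [5, 0, 3, 1, 6, 4, 2]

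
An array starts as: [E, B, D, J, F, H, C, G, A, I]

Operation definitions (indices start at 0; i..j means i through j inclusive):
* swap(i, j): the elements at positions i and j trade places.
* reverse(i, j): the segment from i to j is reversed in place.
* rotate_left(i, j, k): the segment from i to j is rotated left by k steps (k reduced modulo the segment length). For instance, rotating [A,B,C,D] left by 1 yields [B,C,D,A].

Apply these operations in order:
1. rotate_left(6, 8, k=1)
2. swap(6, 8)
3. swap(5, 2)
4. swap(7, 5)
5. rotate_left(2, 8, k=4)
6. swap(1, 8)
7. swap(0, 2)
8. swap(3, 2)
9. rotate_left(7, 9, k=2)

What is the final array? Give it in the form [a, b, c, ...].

After 1 (rotate_left(6, 8, k=1)): [E, B, D, J, F, H, G, A, C, I]
After 2 (swap(6, 8)): [E, B, D, J, F, H, C, A, G, I]
After 3 (swap(5, 2)): [E, B, H, J, F, D, C, A, G, I]
After 4 (swap(7, 5)): [E, B, H, J, F, A, C, D, G, I]
After 5 (rotate_left(2, 8, k=4)): [E, B, C, D, G, H, J, F, A, I]
After 6 (swap(1, 8)): [E, A, C, D, G, H, J, F, B, I]
After 7 (swap(0, 2)): [C, A, E, D, G, H, J, F, B, I]
After 8 (swap(3, 2)): [C, A, D, E, G, H, J, F, B, I]
After 9 (rotate_left(7, 9, k=2)): [C, A, D, E, G, H, J, I, F, B]

Answer: [C, A, D, E, G, H, J, I, F, B]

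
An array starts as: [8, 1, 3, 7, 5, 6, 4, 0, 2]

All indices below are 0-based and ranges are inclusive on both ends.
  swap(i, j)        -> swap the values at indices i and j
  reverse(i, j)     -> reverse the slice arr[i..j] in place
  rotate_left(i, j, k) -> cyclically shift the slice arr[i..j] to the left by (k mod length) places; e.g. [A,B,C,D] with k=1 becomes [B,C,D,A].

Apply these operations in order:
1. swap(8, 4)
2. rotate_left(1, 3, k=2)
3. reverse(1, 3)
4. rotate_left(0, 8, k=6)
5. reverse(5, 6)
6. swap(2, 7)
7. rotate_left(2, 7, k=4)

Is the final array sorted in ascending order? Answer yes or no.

Answer: no

Derivation:
After 1 (swap(8, 4)): [8, 1, 3, 7, 2, 6, 4, 0, 5]
After 2 (rotate_left(1, 3, k=2)): [8, 7, 1, 3, 2, 6, 4, 0, 5]
After 3 (reverse(1, 3)): [8, 3, 1, 7, 2, 6, 4, 0, 5]
After 4 (rotate_left(0, 8, k=6)): [4, 0, 5, 8, 3, 1, 7, 2, 6]
After 5 (reverse(5, 6)): [4, 0, 5, 8, 3, 7, 1, 2, 6]
After 6 (swap(2, 7)): [4, 0, 2, 8, 3, 7, 1, 5, 6]
After 7 (rotate_left(2, 7, k=4)): [4, 0, 1, 5, 2, 8, 3, 7, 6]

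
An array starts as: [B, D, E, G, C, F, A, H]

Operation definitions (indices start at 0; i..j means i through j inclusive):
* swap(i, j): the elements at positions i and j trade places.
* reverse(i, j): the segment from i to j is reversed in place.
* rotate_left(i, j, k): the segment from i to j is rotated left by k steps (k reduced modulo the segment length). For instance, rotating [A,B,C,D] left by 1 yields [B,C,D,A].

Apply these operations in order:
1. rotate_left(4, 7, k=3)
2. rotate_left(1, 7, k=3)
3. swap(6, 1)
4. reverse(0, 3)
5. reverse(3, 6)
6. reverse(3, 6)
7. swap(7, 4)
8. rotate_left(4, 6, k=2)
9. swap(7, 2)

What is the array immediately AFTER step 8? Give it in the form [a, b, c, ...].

Answer: [F, C, E, B, H, G, D, A]

Derivation:
After 1 (rotate_left(4, 7, k=3)): [B, D, E, G, H, C, F, A]
After 2 (rotate_left(1, 7, k=3)): [B, H, C, F, A, D, E, G]
After 3 (swap(6, 1)): [B, E, C, F, A, D, H, G]
After 4 (reverse(0, 3)): [F, C, E, B, A, D, H, G]
After 5 (reverse(3, 6)): [F, C, E, H, D, A, B, G]
After 6 (reverse(3, 6)): [F, C, E, B, A, D, H, G]
After 7 (swap(7, 4)): [F, C, E, B, G, D, H, A]
After 8 (rotate_left(4, 6, k=2)): [F, C, E, B, H, G, D, A]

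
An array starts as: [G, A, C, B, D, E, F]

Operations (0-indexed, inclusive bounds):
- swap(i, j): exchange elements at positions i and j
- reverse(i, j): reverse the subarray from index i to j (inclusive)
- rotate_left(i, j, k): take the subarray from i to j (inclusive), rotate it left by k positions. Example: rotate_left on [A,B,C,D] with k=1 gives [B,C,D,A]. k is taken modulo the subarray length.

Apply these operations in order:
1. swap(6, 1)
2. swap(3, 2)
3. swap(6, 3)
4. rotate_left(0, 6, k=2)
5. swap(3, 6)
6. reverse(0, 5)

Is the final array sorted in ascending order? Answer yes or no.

Answer: no

Derivation:
After 1 (swap(6, 1)): [G, F, C, B, D, E, A]
After 2 (swap(3, 2)): [G, F, B, C, D, E, A]
After 3 (swap(6, 3)): [G, F, B, A, D, E, C]
After 4 (rotate_left(0, 6, k=2)): [B, A, D, E, C, G, F]
After 5 (swap(3, 6)): [B, A, D, F, C, G, E]
After 6 (reverse(0, 5)): [G, C, F, D, A, B, E]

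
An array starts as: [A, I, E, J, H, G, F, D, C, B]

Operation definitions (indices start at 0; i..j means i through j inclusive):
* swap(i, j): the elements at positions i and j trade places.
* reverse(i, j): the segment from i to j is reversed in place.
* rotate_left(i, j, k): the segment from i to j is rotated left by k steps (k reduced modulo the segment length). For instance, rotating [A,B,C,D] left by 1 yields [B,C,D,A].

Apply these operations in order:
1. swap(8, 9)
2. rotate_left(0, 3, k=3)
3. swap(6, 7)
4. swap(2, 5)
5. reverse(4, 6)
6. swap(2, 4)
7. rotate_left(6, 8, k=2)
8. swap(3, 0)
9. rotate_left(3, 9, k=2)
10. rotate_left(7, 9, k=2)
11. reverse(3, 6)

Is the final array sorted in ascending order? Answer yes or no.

After 1 (swap(8, 9)): [A, I, E, J, H, G, F, D, B, C]
After 2 (rotate_left(0, 3, k=3)): [J, A, I, E, H, G, F, D, B, C]
After 3 (swap(6, 7)): [J, A, I, E, H, G, D, F, B, C]
After 4 (swap(2, 5)): [J, A, G, E, H, I, D, F, B, C]
After 5 (reverse(4, 6)): [J, A, G, E, D, I, H, F, B, C]
After 6 (swap(2, 4)): [J, A, D, E, G, I, H, F, B, C]
After 7 (rotate_left(6, 8, k=2)): [J, A, D, E, G, I, B, H, F, C]
After 8 (swap(3, 0)): [E, A, D, J, G, I, B, H, F, C]
After 9 (rotate_left(3, 9, k=2)): [E, A, D, I, B, H, F, C, J, G]
After 10 (rotate_left(7, 9, k=2)): [E, A, D, I, B, H, F, G, C, J]
After 11 (reverse(3, 6)): [E, A, D, F, H, B, I, G, C, J]

Answer: no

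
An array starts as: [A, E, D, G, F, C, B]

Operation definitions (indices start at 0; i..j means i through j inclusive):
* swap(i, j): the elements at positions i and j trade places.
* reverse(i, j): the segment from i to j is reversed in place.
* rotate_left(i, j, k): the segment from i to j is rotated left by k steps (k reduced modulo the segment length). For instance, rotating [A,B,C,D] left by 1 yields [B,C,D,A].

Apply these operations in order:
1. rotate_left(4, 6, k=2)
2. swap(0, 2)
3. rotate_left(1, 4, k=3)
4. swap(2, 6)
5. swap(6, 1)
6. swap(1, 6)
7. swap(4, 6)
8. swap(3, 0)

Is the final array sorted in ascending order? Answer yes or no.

Answer: yes

Derivation:
After 1 (rotate_left(4, 6, k=2)): [A, E, D, G, B, F, C]
After 2 (swap(0, 2)): [D, E, A, G, B, F, C]
After 3 (rotate_left(1, 4, k=3)): [D, B, E, A, G, F, C]
After 4 (swap(2, 6)): [D, B, C, A, G, F, E]
After 5 (swap(6, 1)): [D, E, C, A, G, F, B]
After 6 (swap(1, 6)): [D, B, C, A, G, F, E]
After 7 (swap(4, 6)): [D, B, C, A, E, F, G]
After 8 (swap(3, 0)): [A, B, C, D, E, F, G]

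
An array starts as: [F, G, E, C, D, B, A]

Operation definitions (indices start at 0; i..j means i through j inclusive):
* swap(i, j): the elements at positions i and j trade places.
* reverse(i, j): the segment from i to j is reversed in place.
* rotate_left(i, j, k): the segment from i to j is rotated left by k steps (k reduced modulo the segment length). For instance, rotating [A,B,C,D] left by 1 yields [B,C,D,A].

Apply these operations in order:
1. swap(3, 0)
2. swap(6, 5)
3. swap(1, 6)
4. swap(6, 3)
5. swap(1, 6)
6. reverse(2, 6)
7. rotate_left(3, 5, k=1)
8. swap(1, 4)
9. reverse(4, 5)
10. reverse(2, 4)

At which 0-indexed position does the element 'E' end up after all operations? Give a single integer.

After 1 (swap(3, 0)): [C, G, E, F, D, B, A]
After 2 (swap(6, 5)): [C, G, E, F, D, A, B]
After 3 (swap(1, 6)): [C, B, E, F, D, A, G]
After 4 (swap(6, 3)): [C, B, E, G, D, A, F]
After 5 (swap(1, 6)): [C, F, E, G, D, A, B]
After 6 (reverse(2, 6)): [C, F, B, A, D, G, E]
After 7 (rotate_left(3, 5, k=1)): [C, F, B, D, G, A, E]
After 8 (swap(1, 4)): [C, G, B, D, F, A, E]
After 9 (reverse(4, 5)): [C, G, B, D, A, F, E]
After 10 (reverse(2, 4)): [C, G, A, D, B, F, E]

Answer: 6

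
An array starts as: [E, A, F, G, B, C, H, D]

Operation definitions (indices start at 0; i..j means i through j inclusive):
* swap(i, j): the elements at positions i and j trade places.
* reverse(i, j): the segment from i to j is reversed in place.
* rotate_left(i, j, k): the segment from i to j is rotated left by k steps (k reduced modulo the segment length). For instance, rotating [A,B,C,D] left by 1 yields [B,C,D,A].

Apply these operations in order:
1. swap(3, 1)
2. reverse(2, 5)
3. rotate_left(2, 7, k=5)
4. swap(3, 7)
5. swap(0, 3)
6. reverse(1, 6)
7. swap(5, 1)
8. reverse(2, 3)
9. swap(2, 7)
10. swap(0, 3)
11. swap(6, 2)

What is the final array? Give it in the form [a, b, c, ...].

Answer: [A, D, G, H, E, F, C, B]

Derivation:
After 1 (swap(3, 1)): [E, G, F, A, B, C, H, D]
After 2 (reverse(2, 5)): [E, G, C, B, A, F, H, D]
After 3 (rotate_left(2, 7, k=5)): [E, G, D, C, B, A, F, H]
After 4 (swap(3, 7)): [E, G, D, H, B, A, F, C]
After 5 (swap(0, 3)): [H, G, D, E, B, A, F, C]
After 6 (reverse(1, 6)): [H, F, A, B, E, D, G, C]
After 7 (swap(5, 1)): [H, D, A, B, E, F, G, C]
After 8 (reverse(2, 3)): [H, D, B, A, E, F, G, C]
After 9 (swap(2, 7)): [H, D, C, A, E, F, G, B]
After 10 (swap(0, 3)): [A, D, C, H, E, F, G, B]
After 11 (swap(6, 2)): [A, D, G, H, E, F, C, B]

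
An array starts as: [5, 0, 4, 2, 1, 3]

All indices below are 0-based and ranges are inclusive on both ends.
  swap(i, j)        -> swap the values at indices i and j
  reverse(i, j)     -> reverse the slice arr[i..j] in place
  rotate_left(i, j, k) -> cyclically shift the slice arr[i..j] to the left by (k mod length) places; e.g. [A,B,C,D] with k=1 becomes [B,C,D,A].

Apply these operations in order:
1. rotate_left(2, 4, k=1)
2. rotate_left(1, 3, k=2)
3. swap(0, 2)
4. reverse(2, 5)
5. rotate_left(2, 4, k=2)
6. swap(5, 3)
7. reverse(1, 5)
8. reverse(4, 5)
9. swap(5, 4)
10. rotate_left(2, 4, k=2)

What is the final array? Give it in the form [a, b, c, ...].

After 1 (rotate_left(2, 4, k=1)): [5, 0, 2, 1, 4, 3]
After 2 (rotate_left(1, 3, k=2)): [5, 1, 0, 2, 4, 3]
After 3 (swap(0, 2)): [0, 1, 5, 2, 4, 3]
After 4 (reverse(2, 5)): [0, 1, 3, 4, 2, 5]
After 5 (rotate_left(2, 4, k=2)): [0, 1, 2, 3, 4, 5]
After 6 (swap(5, 3)): [0, 1, 2, 5, 4, 3]
After 7 (reverse(1, 5)): [0, 3, 4, 5, 2, 1]
After 8 (reverse(4, 5)): [0, 3, 4, 5, 1, 2]
After 9 (swap(5, 4)): [0, 3, 4, 5, 2, 1]
After 10 (rotate_left(2, 4, k=2)): [0, 3, 2, 4, 5, 1]

Answer: [0, 3, 2, 4, 5, 1]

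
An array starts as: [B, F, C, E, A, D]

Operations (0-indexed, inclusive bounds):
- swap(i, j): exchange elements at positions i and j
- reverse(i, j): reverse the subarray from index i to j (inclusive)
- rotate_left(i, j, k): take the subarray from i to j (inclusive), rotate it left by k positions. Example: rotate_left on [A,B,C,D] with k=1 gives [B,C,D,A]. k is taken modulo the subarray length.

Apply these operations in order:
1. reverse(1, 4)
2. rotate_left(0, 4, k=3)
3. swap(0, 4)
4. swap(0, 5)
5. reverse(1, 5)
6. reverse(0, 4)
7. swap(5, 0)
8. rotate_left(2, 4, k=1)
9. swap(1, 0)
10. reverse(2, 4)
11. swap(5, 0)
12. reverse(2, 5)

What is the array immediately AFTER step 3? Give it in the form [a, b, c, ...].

After 1 (reverse(1, 4)): [B, A, E, C, F, D]
After 2 (rotate_left(0, 4, k=3)): [C, F, B, A, E, D]
After 3 (swap(0, 4)): [E, F, B, A, C, D]

Answer: [E, F, B, A, C, D]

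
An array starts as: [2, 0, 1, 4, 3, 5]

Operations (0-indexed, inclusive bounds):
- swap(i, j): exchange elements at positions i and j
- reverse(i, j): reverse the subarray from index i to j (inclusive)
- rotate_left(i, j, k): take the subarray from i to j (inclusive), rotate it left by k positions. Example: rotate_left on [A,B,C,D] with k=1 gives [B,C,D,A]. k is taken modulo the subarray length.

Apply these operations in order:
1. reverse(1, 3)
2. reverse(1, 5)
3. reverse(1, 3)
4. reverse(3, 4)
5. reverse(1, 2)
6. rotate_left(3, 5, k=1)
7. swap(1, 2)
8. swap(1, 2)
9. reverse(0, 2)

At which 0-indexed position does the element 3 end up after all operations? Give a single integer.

After 1 (reverse(1, 3)): [2, 4, 1, 0, 3, 5]
After 2 (reverse(1, 5)): [2, 5, 3, 0, 1, 4]
After 3 (reverse(1, 3)): [2, 0, 3, 5, 1, 4]
After 4 (reverse(3, 4)): [2, 0, 3, 1, 5, 4]
After 5 (reverse(1, 2)): [2, 3, 0, 1, 5, 4]
After 6 (rotate_left(3, 5, k=1)): [2, 3, 0, 5, 4, 1]
After 7 (swap(1, 2)): [2, 0, 3, 5, 4, 1]
After 8 (swap(1, 2)): [2, 3, 0, 5, 4, 1]
After 9 (reverse(0, 2)): [0, 3, 2, 5, 4, 1]

Answer: 1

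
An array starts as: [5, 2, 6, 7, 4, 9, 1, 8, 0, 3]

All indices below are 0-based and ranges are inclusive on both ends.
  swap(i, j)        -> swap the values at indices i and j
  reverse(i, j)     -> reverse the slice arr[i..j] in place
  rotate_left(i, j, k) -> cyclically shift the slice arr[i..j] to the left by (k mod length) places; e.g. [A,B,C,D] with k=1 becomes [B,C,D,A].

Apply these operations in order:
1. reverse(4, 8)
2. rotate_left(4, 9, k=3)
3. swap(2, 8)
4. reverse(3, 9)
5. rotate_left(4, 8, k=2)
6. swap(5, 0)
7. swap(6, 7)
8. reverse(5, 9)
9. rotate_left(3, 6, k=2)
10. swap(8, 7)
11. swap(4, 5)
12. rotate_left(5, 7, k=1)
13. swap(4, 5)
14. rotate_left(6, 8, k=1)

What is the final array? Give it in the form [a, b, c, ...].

Answer: [4, 2, 8, 7, 3, 1, 0, 9, 6, 5]

Derivation:
After 1 (reverse(4, 8)): [5, 2, 6, 7, 0, 8, 1, 9, 4, 3]
After 2 (rotate_left(4, 9, k=3)): [5, 2, 6, 7, 9, 4, 3, 0, 8, 1]
After 3 (swap(2, 8)): [5, 2, 8, 7, 9, 4, 3, 0, 6, 1]
After 4 (reverse(3, 9)): [5, 2, 8, 1, 6, 0, 3, 4, 9, 7]
After 5 (rotate_left(4, 8, k=2)): [5, 2, 8, 1, 3, 4, 9, 6, 0, 7]
After 6 (swap(5, 0)): [4, 2, 8, 1, 3, 5, 9, 6, 0, 7]
After 7 (swap(6, 7)): [4, 2, 8, 1, 3, 5, 6, 9, 0, 7]
After 8 (reverse(5, 9)): [4, 2, 8, 1, 3, 7, 0, 9, 6, 5]
After 9 (rotate_left(3, 6, k=2)): [4, 2, 8, 7, 0, 1, 3, 9, 6, 5]
After 10 (swap(8, 7)): [4, 2, 8, 7, 0, 1, 3, 6, 9, 5]
After 11 (swap(4, 5)): [4, 2, 8, 7, 1, 0, 3, 6, 9, 5]
After 12 (rotate_left(5, 7, k=1)): [4, 2, 8, 7, 1, 3, 6, 0, 9, 5]
After 13 (swap(4, 5)): [4, 2, 8, 7, 3, 1, 6, 0, 9, 5]
After 14 (rotate_left(6, 8, k=1)): [4, 2, 8, 7, 3, 1, 0, 9, 6, 5]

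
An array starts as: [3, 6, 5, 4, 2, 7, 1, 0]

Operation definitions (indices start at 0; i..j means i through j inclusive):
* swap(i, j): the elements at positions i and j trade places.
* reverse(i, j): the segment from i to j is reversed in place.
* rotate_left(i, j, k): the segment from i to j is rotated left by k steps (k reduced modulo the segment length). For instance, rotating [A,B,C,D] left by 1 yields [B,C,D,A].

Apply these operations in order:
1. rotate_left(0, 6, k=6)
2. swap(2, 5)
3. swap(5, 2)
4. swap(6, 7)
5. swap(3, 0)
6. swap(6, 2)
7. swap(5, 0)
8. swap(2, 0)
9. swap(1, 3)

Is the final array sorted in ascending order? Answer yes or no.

Answer: yes

Derivation:
After 1 (rotate_left(0, 6, k=6)): [1, 3, 6, 5, 4, 2, 7, 0]
After 2 (swap(2, 5)): [1, 3, 2, 5, 4, 6, 7, 0]
After 3 (swap(5, 2)): [1, 3, 6, 5, 4, 2, 7, 0]
After 4 (swap(6, 7)): [1, 3, 6, 5, 4, 2, 0, 7]
After 5 (swap(3, 0)): [5, 3, 6, 1, 4, 2, 0, 7]
After 6 (swap(6, 2)): [5, 3, 0, 1, 4, 2, 6, 7]
After 7 (swap(5, 0)): [2, 3, 0, 1, 4, 5, 6, 7]
After 8 (swap(2, 0)): [0, 3, 2, 1, 4, 5, 6, 7]
After 9 (swap(1, 3)): [0, 1, 2, 3, 4, 5, 6, 7]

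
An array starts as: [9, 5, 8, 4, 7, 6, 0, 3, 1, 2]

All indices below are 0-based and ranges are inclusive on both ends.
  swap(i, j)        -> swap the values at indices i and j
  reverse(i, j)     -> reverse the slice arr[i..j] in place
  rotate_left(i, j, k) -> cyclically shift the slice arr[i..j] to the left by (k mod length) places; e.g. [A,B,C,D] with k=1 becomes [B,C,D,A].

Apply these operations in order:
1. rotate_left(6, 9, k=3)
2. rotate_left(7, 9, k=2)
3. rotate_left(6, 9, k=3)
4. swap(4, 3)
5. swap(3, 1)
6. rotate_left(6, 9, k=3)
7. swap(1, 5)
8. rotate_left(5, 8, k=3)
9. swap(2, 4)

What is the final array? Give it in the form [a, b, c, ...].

Answer: [9, 6, 4, 5, 8, 2, 7, 0, 3, 1]

Derivation:
After 1 (rotate_left(6, 9, k=3)): [9, 5, 8, 4, 7, 6, 2, 0, 3, 1]
After 2 (rotate_left(7, 9, k=2)): [9, 5, 8, 4, 7, 6, 2, 1, 0, 3]
After 3 (rotate_left(6, 9, k=3)): [9, 5, 8, 4, 7, 6, 3, 2, 1, 0]
After 4 (swap(4, 3)): [9, 5, 8, 7, 4, 6, 3, 2, 1, 0]
After 5 (swap(3, 1)): [9, 7, 8, 5, 4, 6, 3, 2, 1, 0]
After 6 (rotate_left(6, 9, k=3)): [9, 7, 8, 5, 4, 6, 0, 3, 2, 1]
After 7 (swap(1, 5)): [9, 6, 8, 5, 4, 7, 0, 3, 2, 1]
After 8 (rotate_left(5, 8, k=3)): [9, 6, 8, 5, 4, 2, 7, 0, 3, 1]
After 9 (swap(2, 4)): [9, 6, 4, 5, 8, 2, 7, 0, 3, 1]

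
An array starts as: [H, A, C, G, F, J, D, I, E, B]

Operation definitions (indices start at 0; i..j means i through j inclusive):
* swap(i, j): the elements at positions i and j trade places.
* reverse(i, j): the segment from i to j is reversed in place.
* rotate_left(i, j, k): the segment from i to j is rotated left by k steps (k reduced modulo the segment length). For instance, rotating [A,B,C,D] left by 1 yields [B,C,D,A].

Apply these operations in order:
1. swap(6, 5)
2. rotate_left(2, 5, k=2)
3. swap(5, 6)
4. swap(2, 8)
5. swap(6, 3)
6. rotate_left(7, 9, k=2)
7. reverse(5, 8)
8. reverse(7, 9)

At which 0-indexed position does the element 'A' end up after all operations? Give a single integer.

Answer: 1

Derivation:
After 1 (swap(6, 5)): [H, A, C, G, F, D, J, I, E, B]
After 2 (rotate_left(2, 5, k=2)): [H, A, F, D, C, G, J, I, E, B]
After 3 (swap(5, 6)): [H, A, F, D, C, J, G, I, E, B]
After 4 (swap(2, 8)): [H, A, E, D, C, J, G, I, F, B]
After 5 (swap(6, 3)): [H, A, E, G, C, J, D, I, F, B]
After 6 (rotate_left(7, 9, k=2)): [H, A, E, G, C, J, D, B, I, F]
After 7 (reverse(5, 8)): [H, A, E, G, C, I, B, D, J, F]
After 8 (reverse(7, 9)): [H, A, E, G, C, I, B, F, J, D]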